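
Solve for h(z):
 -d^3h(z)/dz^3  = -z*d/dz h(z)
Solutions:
 h(z) = C1 + Integral(C2*airyai(z) + C3*airybi(z), z)


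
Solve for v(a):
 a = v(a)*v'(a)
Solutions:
 v(a) = -sqrt(C1 + a^2)
 v(a) = sqrt(C1 + a^2)


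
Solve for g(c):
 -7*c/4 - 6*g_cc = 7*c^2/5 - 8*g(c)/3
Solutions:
 g(c) = C1*exp(-2*c/3) + C2*exp(2*c/3) + 21*c^2/40 + 21*c/32 + 189/80


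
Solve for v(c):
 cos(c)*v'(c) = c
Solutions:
 v(c) = C1 + Integral(c/cos(c), c)


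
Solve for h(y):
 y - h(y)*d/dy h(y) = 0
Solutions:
 h(y) = -sqrt(C1 + y^2)
 h(y) = sqrt(C1 + y^2)


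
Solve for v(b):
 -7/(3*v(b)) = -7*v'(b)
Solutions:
 v(b) = -sqrt(C1 + 6*b)/3
 v(b) = sqrt(C1 + 6*b)/3


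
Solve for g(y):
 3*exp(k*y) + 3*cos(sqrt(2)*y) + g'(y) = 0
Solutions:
 g(y) = C1 - 3*sqrt(2)*sin(sqrt(2)*y)/2 - 3*exp(k*y)/k


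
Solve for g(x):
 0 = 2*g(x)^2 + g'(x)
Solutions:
 g(x) = 1/(C1 + 2*x)


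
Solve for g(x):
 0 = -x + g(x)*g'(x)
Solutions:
 g(x) = -sqrt(C1 + x^2)
 g(x) = sqrt(C1 + x^2)


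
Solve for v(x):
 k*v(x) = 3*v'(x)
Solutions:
 v(x) = C1*exp(k*x/3)


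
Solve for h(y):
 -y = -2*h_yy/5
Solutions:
 h(y) = C1 + C2*y + 5*y^3/12


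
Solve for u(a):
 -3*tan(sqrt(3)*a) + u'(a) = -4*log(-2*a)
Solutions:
 u(a) = C1 - 4*a*log(-a) - 4*a*log(2) + 4*a - sqrt(3)*log(cos(sqrt(3)*a))


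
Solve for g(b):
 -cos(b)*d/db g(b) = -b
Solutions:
 g(b) = C1 + Integral(b/cos(b), b)


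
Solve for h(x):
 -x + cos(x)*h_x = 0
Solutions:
 h(x) = C1 + Integral(x/cos(x), x)


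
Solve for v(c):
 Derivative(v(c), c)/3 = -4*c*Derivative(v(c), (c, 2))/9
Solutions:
 v(c) = C1 + C2*c^(1/4)


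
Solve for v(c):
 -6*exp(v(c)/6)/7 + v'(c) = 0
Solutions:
 v(c) = 6*log(-1/(C1 + 6*c)) + 6*log(42)


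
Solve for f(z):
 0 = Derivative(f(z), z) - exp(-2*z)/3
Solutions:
 f(z) = C1 - exp(-2*z)/6


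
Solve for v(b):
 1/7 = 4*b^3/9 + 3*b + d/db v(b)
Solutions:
 v(b) = C1 - b^4/9 - 3*b^2/2 + b/7


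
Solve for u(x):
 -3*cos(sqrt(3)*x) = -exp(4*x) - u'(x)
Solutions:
 u(x) = C1 - exp(4*x)/4 + sqrt(3)*sin(sqrt(3)*x)


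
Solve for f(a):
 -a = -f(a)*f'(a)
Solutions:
 f(a) = -sqrt(C1 + a^2)
 f(a) = sqrt(C1 + a^2)


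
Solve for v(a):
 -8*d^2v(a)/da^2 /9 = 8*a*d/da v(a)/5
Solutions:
 v(a) = C1 + C2*erf(3*sqrt(10)*a/10)


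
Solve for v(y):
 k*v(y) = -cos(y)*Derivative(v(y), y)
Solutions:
 v(y) = C1*exp(k*(log(sin(y) - 1) - log(sin(y) + 1))/2)


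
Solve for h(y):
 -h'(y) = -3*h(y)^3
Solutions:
 h(y) = -sqrt(2)*sqrt(-1/(C1 + 3*y))/2
 h(y) = sqrt(2)*sqrt(-1/(C1 + 3*y))/2


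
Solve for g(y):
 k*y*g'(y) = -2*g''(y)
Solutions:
 g(y) = Piecewise((-sqrt(pi)*C1*erf(sqrt(k)*y/2)/sqrt(k) - C2, (k > 0) | (k < 0)), (-C1*y - C2, True))


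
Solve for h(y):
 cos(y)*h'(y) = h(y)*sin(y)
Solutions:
 h(y) = C1/cos(y)


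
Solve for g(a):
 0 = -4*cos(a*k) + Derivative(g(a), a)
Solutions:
 g(a) = C1 + 4*sin(a*k)/k


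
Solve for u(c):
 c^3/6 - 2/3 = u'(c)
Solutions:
 u(c) = C1 + c^4/24 - 2*c/3


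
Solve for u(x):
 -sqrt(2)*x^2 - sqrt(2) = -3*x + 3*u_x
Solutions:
 u(x) = C1 - sqrt(2)*x^3/9 + x^2/2 - sqrt(2)*x/3


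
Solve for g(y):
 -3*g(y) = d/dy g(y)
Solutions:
 g(y) = C1*exp(-3*y)


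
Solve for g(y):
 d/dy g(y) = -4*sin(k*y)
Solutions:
 g(y) = C1 + 4*cos(k*y)/k


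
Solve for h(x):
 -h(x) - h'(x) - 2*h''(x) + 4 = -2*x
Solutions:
 h(x) = 2*x + (C1*sin(sqrt(7)*x/4) + C2*cos(sqrt(7)*x/4))*exp(-x/4) + 2


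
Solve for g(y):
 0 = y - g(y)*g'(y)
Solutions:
 g(y) = -sqrt(C1 + y^2)
 g(y) = sqrt(C1 + y^2)


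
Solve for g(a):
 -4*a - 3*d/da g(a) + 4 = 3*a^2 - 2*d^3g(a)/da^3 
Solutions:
 g(a) = C1 + C2*exp(-sqrt(6)*a/2) + C3*exp(sqrt(6)*a/2) - a^3/3 - 2*a^2/3


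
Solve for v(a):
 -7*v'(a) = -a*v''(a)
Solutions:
 v(a) = C1 + C2*a^8


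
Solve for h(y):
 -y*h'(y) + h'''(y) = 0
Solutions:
 h(y) = C1 + Integral(C2*airyai(y) + C3*airybi(y), y)


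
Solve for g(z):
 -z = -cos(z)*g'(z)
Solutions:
 g(z) = C1 + Integral(z/cos(z), z)


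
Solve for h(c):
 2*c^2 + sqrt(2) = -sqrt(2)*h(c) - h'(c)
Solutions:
 h(c) = C1*exp(-sqrt(2)*c) - sqrt(2)*c^2 + 2*c - sqrt(2) - 1


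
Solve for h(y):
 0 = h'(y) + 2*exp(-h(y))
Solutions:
 h(y) = log(C1 - 2*y)


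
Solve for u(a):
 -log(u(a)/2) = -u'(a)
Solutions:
 Integral(1/(-log(_y) + log(2)), (_y, u(a))) = C1 - a


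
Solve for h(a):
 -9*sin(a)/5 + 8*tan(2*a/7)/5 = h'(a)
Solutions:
 h(a) = C1 - 28*log(cos(2*a/7))/5 + 9*cos(a)/5


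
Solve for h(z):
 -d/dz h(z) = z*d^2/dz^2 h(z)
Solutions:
 h(z) = C1 + C2*log(z)


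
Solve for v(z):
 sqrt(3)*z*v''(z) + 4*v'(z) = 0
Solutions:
 v(z) = C1 + C2*z^(1 - 4*sqrt(3)/3)


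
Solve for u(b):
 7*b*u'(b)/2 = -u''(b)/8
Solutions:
 u(b) = C1 + C2*erf(sqrt(14)*b)


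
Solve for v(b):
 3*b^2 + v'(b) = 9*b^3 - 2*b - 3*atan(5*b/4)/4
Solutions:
 v(b) = C1 + 9*b^4/4 - b^3 - b^2 - 3*b*atan(5*b/4)/4 + 3*log(25*b^2 + 16)/10


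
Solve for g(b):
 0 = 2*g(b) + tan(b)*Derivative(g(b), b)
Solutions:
 g(b) = C1/sin(b)^2


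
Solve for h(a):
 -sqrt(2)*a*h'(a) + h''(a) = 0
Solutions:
 h(a) = C1 + C2*erfi(2^(3/4)*a/2)


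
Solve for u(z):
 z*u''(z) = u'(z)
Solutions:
 u(z) = C1 + C2*z^2


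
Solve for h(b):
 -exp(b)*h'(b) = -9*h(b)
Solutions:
 h(b) = C1*exp(-9*exp(-b))


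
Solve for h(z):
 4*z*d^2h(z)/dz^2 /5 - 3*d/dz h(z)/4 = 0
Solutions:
 h(z) = C1 + C2*z^(31/16)


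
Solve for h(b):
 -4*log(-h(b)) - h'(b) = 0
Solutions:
 -li(-h(b)) = C1 - 4*b


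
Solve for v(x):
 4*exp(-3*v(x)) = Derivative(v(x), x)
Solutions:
 v(x) = log(C1 + 12*x)/3
 v(x) = log((-3^(1/3) - 3^(5/6)*I)*(C1 + 4*x)^(1/3)/2)
 v(x) = log((-3^(1/3) + 3^(5/6)*I)*(C1 + 4*x)^(1/3)/2)


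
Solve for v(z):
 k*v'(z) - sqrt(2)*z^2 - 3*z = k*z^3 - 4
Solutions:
 v(z) = C1 + z^4/4 + sqrt(2)*z^3/(3*k) + 3*z^2/(2*k) - 4*z/k


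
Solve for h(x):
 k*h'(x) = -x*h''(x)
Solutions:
 h(x) = C1 + x^(1 - re(k))*(C2*sin(log(x)*Abs(im(k))) + C3*cos(log(x)*im(k)))


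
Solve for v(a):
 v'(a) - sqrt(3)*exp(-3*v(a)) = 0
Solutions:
 v(a) = log(C1 + 3*sqrt(3)*a)/3
 v(a) = log((-3^(1/3) - 3^(5/6)*I)*(C1 + sqrt(3)*a)^(1/3)/2)
 v(a) = log((-3^(1/3) + 3^(5/6)*I)*(C1 + sqrt(3)*a)^(1/3)/2)


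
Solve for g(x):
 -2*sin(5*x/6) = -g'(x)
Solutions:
 g(x) = C1 - 12*cos(5*x/6)/5


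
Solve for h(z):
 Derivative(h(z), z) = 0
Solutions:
 h(z) = C1


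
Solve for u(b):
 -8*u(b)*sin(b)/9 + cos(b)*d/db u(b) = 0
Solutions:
 u(b) = C1/cos(b)^(8/9)


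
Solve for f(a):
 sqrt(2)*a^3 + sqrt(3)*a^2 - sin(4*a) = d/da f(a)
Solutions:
 f(a) = C1 + sqrt(2)*a^4/4 + sqrt(3)*a^3/3 + cos(4*a)/4


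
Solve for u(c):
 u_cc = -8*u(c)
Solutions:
 u(c) = C1*sin(2*sqrt(2)*c) + C2*cos(2*sqrt(2)*c)


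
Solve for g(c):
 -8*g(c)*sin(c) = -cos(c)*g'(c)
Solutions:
 g(c) = C1/cos(c)^8


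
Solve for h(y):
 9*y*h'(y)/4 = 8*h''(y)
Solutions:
 h(y) = C1 + C2*erfi(3*y/8)


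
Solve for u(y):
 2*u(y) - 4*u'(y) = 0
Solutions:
 u(y) = C1*exp(y/2)


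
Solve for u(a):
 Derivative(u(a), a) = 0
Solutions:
 u(a) = C1


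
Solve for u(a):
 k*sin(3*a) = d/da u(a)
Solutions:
 u(a) = C1 - k*cos(3*a)/3


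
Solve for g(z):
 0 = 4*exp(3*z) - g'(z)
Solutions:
 g(z) = C1 + 4*exp(3*z)/3


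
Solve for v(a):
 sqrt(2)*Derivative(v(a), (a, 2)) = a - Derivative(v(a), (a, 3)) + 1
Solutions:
 v(a) = C1 + C2*a + C3*exp(-sqrt(2)*a) + sqrt(2)*a^3/12 + a^2*(-1 + sqrt(2))/4


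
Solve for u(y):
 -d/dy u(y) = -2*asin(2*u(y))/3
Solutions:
 Integral(1/asin(2*_y), (_y, u(y))) = C1 + 2*y/3


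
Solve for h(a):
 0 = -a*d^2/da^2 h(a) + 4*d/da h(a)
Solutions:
 h(a) = C1 + C2*a^5


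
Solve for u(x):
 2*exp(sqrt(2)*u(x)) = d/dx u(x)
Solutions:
 u(x) = sqrt(2)*(2*log(-1/(C1 + 2*x)) - log(2))/4


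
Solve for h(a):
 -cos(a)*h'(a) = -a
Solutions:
 h(a) = C1 + Integral(a/cos(a), a)


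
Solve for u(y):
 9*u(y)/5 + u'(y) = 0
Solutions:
 u(y) = C1*exp(-9*y/5)


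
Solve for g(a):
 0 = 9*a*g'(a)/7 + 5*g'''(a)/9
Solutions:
 g(a) = C1 + Integral(C2*airyai(-3*3^(1/3)*35^(2/3)*a/35) + C3*airybi(-3*3^(1/3)*35^(2/3)*a/35), a)


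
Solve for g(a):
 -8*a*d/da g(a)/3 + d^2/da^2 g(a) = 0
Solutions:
 g(a) = C1 + C2*erfi(2*sqrt(3)*a/3)


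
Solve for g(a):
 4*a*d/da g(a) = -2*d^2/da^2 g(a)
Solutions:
 g(a) = C1 + C2*erf(a)


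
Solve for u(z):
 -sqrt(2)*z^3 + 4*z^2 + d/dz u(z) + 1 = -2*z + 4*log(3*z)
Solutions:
 u(z) = C1 + sqrt(2)*z^4/4 - 4*z^3/3 - z^2 + 4*z*log(z) - 5*z + z*log(81)


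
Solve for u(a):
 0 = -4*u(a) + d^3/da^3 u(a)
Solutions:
 u(a) = C3*exp(2^(2/3)*a) + (C1*sin(2^(2/3)*sqrt(3)*a/2) + C2*cos(2^(2/3)*sqrt(3)*a/2))*exp(-2^(2/3)*a/2)


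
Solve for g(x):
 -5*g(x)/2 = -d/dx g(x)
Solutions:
 g(x) = C1*exp(5*x/2)


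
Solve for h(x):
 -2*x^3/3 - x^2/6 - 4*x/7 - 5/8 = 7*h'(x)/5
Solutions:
 h(x) = C1 - 5*x^4/42 - 5*x^3/126 - 10*x^2/49 - 25*x/56


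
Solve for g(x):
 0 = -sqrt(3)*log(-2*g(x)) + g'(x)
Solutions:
 -sqrt(3)*Integral(1/(log(-_y) + log(2)), (_y, g(x)))/3 = C1 - x


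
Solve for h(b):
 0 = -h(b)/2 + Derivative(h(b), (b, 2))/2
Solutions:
 h(b) = C1*exp(-b) + C2*exp(b)


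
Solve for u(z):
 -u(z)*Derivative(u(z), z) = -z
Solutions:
 u(z) = -sqrt(C1 + z^2)
 u(z) = sqrt(C1 + z^2)


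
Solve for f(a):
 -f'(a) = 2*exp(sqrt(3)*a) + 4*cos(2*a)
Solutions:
 f(a) = C1 - 2*sqrt(3)*exp(sqrt(3)*a)/3 - 2*sin(2*a)


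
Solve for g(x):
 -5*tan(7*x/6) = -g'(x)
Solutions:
 g(x) = C1 - 30*log(cos(7*x/6))/7


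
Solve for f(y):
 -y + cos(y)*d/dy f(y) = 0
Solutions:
 f(y) = C1 + Integral(y/cos(y), y)


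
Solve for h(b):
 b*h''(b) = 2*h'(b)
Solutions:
 h(b) = C1 + C2*b^3


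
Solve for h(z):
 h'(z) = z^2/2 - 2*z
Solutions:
 h(z) = C1 + z^3/6 - z^2


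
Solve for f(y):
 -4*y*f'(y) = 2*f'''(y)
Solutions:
 f(y) = C1 + Integral(C2*airyai(-2^(1/3)*y) + C3*airybi(-2^(1/3)*y), y)


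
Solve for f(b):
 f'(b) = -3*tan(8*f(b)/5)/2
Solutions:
 f(b) = -5*asin(C1*exp(-12*b/5))/8 + 5*pi/8
 f(b) = 5*asin(C1*exp(-12*b/5))/8


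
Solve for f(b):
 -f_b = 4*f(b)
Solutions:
 f(b) = C1*exp(-4*b)


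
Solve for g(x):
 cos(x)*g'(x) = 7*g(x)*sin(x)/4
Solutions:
 g(x) = C1/cos(x)^(7/4)


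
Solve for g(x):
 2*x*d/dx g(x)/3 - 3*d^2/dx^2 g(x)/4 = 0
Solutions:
 g(x) = C1 + C2*erfi(2*x/3)


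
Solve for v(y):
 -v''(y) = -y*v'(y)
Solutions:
 v(y) = C1 + C2*erfi(sqrt(2)*y/2)


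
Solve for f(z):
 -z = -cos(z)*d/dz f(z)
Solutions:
 f(z) = C1 + Integral(z/cos(z), z)


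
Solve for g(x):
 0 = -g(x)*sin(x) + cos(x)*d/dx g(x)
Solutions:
 g(x) = C1/cos(x)


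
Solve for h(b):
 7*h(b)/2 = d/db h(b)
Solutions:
 h(b) = C1*exp(7*b/2)


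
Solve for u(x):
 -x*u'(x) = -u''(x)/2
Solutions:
 u(x) = C1 + C2*erfi(x)


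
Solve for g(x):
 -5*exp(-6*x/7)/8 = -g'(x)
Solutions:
 g(x) = C1 - 35*exp(-6*x/7)/48


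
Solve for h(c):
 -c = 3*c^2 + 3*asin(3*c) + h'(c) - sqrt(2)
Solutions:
 h(c) = C1 - c^3 - c^2/2 - 3*c*asin(3*c) + sqrt(2)*c - sqrt(1 - 9*c^2)


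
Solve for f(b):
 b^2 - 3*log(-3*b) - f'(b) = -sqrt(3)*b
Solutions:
 f(b) = C1 + b^3/3 + sqrt(3)*b^2/2 - 3*b*log(-b) + 3*b*(1 - log(3))


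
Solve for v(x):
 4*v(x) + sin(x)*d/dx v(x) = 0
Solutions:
 v(x) = C1*(cos(x)^2 + 2*cos(x) + 1)/(cos(x)^2 - 2*cos(x) + 1)


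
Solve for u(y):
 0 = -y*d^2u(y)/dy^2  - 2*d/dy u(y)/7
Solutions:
 u(y) = C1 + C2*y^(5/7)


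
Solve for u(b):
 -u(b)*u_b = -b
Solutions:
 u(b) = -sqrt(C1 + b^2)
 u(b) = sqrt(C1 + b^2)


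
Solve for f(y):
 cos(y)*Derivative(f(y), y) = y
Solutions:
 f(y) = C1 + Integral(y/cos(y), y)


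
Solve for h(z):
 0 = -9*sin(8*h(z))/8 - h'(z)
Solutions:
 h(z) = -acos((-C1 - exp(18*z))/(C1 - exp(18*z)))/8 + pi/4
 h(z) = acos((-C1 - exp(18*z))/(C1 - exp(18*z)))/8


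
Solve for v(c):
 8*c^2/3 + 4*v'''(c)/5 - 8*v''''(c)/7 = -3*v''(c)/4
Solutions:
 v(c) = C1 + C2*c + C3*exp(c*(14 - sqrt(1246))/40) + C4*exp(c*(14 + sqrt(1246))/40) - 8*c^4/27 + 512*c^3/405 - 134144*c^2/14175


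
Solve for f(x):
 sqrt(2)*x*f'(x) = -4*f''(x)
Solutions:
 f(x) = C1 + C2*erf(2^(3/4)*x/4)


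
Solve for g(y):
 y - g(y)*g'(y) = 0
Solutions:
 g(y) = -sqrt(C1 + y^2)
 g(y) = sqrt(C1 + y^2)


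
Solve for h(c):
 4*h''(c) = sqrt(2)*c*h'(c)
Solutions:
 h(c) = C1 + C2*erfi(2^(3/4)*c/4)


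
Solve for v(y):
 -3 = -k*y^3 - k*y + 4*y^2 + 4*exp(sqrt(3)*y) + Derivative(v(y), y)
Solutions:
 v(y) = C1 + k*y^4/4 + k*y^2/2 - 4*y^3/3 - 3*y - 4*sqrt(3)*exp(sqrt(3)*y)/3


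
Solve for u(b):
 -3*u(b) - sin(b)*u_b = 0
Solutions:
 u(b) = C1*(cos(b) + 1)^(3/2)/(cos(b) - 1)^(3/2)


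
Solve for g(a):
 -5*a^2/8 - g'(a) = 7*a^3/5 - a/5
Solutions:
 g(a) = C1 - 7*a^4/20 - 5*a^3/24 + a^2/10


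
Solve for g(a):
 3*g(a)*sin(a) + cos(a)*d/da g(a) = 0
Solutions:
 g(a) = C1*cos(a)^3


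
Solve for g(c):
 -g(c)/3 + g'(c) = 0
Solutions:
 g(c) = C1*exp(c/3)


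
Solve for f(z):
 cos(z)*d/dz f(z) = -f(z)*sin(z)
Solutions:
 f(z) = C1*cos(z)


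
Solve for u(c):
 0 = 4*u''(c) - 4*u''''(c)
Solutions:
 u(c) = C1 + C2*c + C3*exp(-c) + C4*exp(c)


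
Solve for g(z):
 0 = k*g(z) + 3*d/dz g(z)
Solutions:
 g(z) = C1*exp(-k*z/3)


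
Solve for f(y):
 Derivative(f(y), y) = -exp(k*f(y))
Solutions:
 f(y) = Piecewise((log(1/(C1*k + k*y))/k, Ne(k, 0)), (nan, True))
 f(y) = Piecewise((C1 - y, Eq(k, 0)), (nan, True))


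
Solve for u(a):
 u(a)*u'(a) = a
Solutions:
 u(a) = -sqrt(C1 + a^2)
 u(a) = sqrt(C1 + a^2)


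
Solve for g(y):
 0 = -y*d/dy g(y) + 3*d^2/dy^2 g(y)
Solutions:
 g(y) = C1 + C2*erfi(sqrt(6)*y/6)


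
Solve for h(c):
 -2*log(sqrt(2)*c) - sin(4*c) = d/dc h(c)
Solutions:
 h(c) = C1 - 2*c*log(c) - c*log(2) + 2*c + cos(4*c)/4


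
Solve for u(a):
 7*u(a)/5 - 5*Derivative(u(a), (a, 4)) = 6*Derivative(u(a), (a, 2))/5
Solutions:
 u(a) = C1*exp(-a*sqrt(-3 + 2*sqrt(46))/5) + C2*exp(a*sqrt(-3 + 2*sqrt(46))/5) + C3*sin(a*sqrt(3 + 2*sqrt(46))/5) + C4*cos(a*sqrt(3 + 2*sqrt(46))/5)


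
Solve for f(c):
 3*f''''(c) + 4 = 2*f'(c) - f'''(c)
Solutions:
 f(c) = C1 + C2*exp(-c*((9*sqrt(723) + 242)^(-1/3) + 2 + (9*sqrt(723) + 242)^(1/3))/18)*sin(sqrt(3)*c*(-(9*sqrt(723) + 242)^(1/3) + (9*sqrt(723) + 242)^(-1/3))/18) + C3*exp(-c*((9*sqrt(723) + 242)^(-1/3) + 2 + (9*sqrt(723) + 242)^(1/3))/18)*cos(sqrt(3)*c*(-(9*sqrt(723) + 242)^(1/3) + (9*sqrt(723) + 242)^(-1/3))/18) + C4*exp(c*(-1 + (9*sqrt(723) + 242)^(-1/3) + (9*sqrt(723) + 242)^(1/3))/9) + 2*c


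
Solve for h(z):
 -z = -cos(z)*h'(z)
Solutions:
 h(z) = C1 + Integral(z/cos(z), z)


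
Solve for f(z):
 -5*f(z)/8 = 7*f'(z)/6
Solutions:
 f(z) = C1*exp(-15*z/28)


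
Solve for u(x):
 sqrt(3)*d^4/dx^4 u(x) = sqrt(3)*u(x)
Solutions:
 u(x) = C1*exp(-x) + C2*exp(x) + C3*sin(x) + C4*cos(x)


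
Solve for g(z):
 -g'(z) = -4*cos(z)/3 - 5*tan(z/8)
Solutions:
 g(z) = C1 - 40*log(cos(z/8)) + 4*sin(z)/3


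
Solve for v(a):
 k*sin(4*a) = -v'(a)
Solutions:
 v(a) = C1 + k*cos(4*a)/4


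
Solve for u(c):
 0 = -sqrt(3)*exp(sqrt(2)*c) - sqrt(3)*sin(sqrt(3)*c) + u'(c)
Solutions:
 u(c) = C1 + sqrt(6)*exp(sqrt(2)*c)/2 - cos(sqrt(3)*c)


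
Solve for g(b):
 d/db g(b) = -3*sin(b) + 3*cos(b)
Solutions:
 g(b) = C1 + 3*sqrt(2)*sin(b + pi/4)


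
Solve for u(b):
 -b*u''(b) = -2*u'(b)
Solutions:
 u(b) = C1 + C2*b^3


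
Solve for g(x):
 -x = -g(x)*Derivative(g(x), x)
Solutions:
 g(x) = -sqrt(C1 + x^2)
 g(x) = sqrt(C1 + x^2)


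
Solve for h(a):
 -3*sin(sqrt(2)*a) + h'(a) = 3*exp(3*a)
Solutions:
 h(a) = C1 + exp(3*a) - 3*sqrt(2)*cos(sqrt(2)*a)/2


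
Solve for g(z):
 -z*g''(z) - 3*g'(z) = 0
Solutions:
 g(z) = C1 + C2/z^2


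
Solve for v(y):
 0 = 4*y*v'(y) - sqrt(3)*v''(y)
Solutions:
 v(y) = C1 + C2*erfi(sqrt(2)*3^(3/4)*y/3)


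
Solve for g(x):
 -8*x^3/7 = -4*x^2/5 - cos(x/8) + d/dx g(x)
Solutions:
 g(x) = C1 - 2*x^4/7 + 4*x^3/15 + 8*sin(x/8)


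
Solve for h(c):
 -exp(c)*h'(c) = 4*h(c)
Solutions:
 h(c) = C1*exp(4*exp(-c))


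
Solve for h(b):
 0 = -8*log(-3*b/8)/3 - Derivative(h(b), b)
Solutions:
 h(b) = C1 - 8*b*log(-b)/3 + b*(-8*log(3)/3 + 8/3 + 8*log(2))


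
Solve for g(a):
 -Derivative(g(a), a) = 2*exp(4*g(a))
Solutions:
 g(a) = log(-I*(1/(C1 + 8*a))^(1/4))
 g(a) = log(I*(1/(C1 + 8*a))^(1/4))
 g(a) = log(-(1/(C1 + 8*a))^(1/4))
 g(a) = log(1/(C1 + 8*a))/4


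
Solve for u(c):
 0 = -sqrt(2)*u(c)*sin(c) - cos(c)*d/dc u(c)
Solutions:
 u(c) = C1*cos(c)^(sqrt(2))


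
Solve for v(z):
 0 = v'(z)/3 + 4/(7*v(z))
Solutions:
 v(z) = -sqrt(C1 - 168*z)/7
 v(z) = sqrt(C1 - 168*z)/7


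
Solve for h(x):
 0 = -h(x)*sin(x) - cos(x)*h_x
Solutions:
 h(x) = C1*cos(x)


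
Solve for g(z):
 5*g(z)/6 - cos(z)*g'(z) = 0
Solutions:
 g(z) = C1*(sin(z) + 1)^(5/12)/(sin(z) - 1)^(5/12)


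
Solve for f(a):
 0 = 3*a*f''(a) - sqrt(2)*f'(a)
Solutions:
 f(a) = C1 + C2*a^(sqrt(2)/3 + 1)


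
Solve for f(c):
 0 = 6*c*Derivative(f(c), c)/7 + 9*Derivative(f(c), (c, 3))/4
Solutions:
 f(c) = C1 + Integral(C2*airyai(-2*21^(2/3)*c/21) + C3*airybi(-2*21^(2/3)*c/21), c)


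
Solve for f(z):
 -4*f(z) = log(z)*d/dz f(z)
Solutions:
 f(z) = C1*exp(-4*li(z))


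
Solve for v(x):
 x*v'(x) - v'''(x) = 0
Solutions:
 v(x) = C1 + Integral(C2*airyai(x) + C3*airybi(x), x)


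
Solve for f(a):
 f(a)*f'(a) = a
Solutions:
 f(a) = -sqrt(C1 + a^2)
 f(a) = sqrt(C1 + a^2)


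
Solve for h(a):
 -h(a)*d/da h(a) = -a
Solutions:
 h(a) = -sqrt(C1 + a^2)
 h(a) = sqrt(C1 + a^2)


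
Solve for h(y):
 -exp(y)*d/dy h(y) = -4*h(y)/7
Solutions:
 h(y) = C1*exp(-4*exp(-y)/7)


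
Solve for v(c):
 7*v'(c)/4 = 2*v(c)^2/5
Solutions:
 v(c) = -35/(C1 + 8*c)


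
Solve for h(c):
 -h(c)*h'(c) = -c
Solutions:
 h(c) = -sqrt(C1 + c^2)
 h(c) = sqrt(C1 + c^2)


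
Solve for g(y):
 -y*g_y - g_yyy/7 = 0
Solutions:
 g(y) = C1 + Integral(C2*airyai(-7^(1/3)*y) + C3*airybi(-7^(1/3)*y), y)


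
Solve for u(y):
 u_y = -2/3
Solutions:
 u(y) = C1 - 2*y/3


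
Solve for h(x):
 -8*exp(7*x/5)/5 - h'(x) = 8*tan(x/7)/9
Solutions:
 h(x) = C1 - 8*exp(7*x/5)/7 + 56*log(cos(x/7))/9


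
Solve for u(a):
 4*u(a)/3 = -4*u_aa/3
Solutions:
 u(a) = C1*sin(a) + C2*cos(a)


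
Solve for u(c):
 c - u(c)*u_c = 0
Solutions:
 u(c) = -sqrt(C1 + c^2)
 u(c) = sqrt(C1 + c^2)


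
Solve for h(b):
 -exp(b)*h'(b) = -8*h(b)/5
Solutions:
 h(b) = C1*exp(-8*exp(-b)/5)


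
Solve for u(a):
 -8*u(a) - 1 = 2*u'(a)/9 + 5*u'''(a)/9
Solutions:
 u(a) = C1*exp(-30^(1/3)*a*(-(810 + sqrt(656130))^(1/3) + 30^(1/3)/(810 + sqrt(656130))^(1/3))/30)*sin(10^(1/3)*3^(1/6)*a*(3*10^(1/3)/(810 + sqrt(656130))^(1/3) + 3^(2/3)*(810 + sqrt(656130))^(1/3))/30) + C2*exp(-30^(1/3)*a*(-(810 + sqrt(656130))^(1/3) + 30^(1/3)/(810 + sqrt(656130))^(1/3))/30)*cos(10^(1/3)*3^(1/6)*a*(3*10^(1/3)/(810 + sqrt(656130))^(1/3) + 3^(2/3)*(810 + sqrt(656130))^(1/3))/30) + C3*exp(30^(1/3)*a*(-(810 + sqrt(656130))^(1/3) + 30^(1/3)/(810 + sqrt(656130))^(1/3))/15) - 1/8


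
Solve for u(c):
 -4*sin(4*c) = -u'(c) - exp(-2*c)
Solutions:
 u(c) = C1 - cos(4*c) + exp(-2*c)/2


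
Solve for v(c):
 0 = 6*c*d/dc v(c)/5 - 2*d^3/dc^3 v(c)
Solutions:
 v(c) = C1 + Integral(C2*airyai(3^(1/3)*5^(2/3)*c/5) + C3*airybi(3^(1/3)*5^(2/3)*c/5), c)


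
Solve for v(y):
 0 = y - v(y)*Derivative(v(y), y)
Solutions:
 v(y) = -sqrt(C1 + y^2)
 v(y) = sqrt(C1 + y^2)


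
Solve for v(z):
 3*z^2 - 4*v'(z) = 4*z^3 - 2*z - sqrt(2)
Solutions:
 v(z) = C1 - z^4/4 + z^3/4 + z^2/4 + sqrt(2)*z/4


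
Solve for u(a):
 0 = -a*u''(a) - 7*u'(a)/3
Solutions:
 u(a) = C1 + C2/a^(4/3)


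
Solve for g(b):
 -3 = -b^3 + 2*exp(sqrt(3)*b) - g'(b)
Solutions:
 g(b) = C1 - b^4/4 + 3*b + 2*sqrt(3)*exp(sqrt(3)*b)/3


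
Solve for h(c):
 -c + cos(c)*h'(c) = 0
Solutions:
 h(c) = C1 + Integral(c/cos(c), c)


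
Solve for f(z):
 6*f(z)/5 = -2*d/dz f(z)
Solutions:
 f(z) = C1*exp(-3*z/5)


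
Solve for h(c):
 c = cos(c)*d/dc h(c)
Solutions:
 h(c) = C1 + Integral(c/cos(c), c)


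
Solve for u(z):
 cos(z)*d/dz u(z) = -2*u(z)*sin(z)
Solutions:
 u(z) = C1*cos(z)^2


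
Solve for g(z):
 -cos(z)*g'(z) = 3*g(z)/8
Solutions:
 g(z) = C1*(sin(z) - 1)^(3/16)/(sin(z) + 1)^(3/16)


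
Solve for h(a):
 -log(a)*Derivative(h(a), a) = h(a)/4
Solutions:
 h(a) = C1*exp(-li(a)/4)


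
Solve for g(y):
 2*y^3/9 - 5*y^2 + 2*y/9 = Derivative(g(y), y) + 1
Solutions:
 g(y) = C1 + y^4/18 - 5*y^3/3 + y^2/9 - y


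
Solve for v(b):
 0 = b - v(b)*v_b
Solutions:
 v(b) = -sqrt(C1 + b^2)
 v(b) = sqrt(C1 + b^2)


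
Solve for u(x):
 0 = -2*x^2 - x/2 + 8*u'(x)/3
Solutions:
 u(x) = C1 + x^3/4 + 3*x^2/32


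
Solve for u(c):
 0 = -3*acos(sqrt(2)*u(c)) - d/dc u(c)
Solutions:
 Integral(1/acos(sqrt(2)*_y), (_y, u(c))) = C1 - 3*c


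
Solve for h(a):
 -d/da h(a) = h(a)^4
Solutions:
 h(a) = (-3^(2/3) - 3*3^(1/6)*I)*(1/(C1 + a))^(1/3)/6
 h(a) = (-3^(2/3) + 3*3^(1/6)*I)*(1/(C1 + a))^(1/3)/6
 h(a) = (1/(C1 + 3*a))^(1/3)


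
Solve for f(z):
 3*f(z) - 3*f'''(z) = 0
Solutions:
 f(z) = C3*exp(z) + (C1*sin(sqrt(3)*z/2) + C2*cos(sqrt(3)*z/2))*exp(-z/2)


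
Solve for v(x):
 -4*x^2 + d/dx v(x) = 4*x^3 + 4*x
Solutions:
 v(x) = C1 + x^4 + 4*x^3/3 + 2*x^2


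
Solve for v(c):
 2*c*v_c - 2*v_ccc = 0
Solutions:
 v(c) = C1 + Integral(C2*airyai(c) + C3*airybi(c), c)


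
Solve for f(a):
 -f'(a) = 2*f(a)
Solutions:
 f(a) = C1*exp(-2*a)


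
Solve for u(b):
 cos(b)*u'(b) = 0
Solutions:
 u(b) = C1


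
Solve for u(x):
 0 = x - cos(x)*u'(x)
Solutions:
 u(x) = C1 + Integral(x/cos(x), x)


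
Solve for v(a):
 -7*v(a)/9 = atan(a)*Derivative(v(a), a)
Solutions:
 v(a) = C1*exp(-7*Integral(1/atan(a), a)/9)


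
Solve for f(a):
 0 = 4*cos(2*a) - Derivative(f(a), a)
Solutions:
 f(a) = C1 + 2*sin(2*a)


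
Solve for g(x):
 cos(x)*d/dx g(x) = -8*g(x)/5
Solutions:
 g(x) = C1*(sin(x) - 1)^(4/5)/(sin(x) + 1)^(4/5)


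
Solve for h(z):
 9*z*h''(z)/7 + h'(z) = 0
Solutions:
 h(z) = C1 + C2*z^(2/9)


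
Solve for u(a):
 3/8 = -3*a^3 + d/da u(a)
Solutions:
 u(a) = C1 + 3*a^4/4 + 3*a/8


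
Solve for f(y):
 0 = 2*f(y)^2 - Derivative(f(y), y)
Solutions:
 f(y) = -1/(C1 + 2*y)


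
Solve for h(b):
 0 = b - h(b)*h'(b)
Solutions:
 h(b) = -sqrt(C1 + b^2)
 h(b) = sqrt(C1 + b^2)


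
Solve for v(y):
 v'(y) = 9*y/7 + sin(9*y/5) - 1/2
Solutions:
 v(y) = C1 + 9*y^2/14 - y/2 - 5*cos(9*y/5)/9


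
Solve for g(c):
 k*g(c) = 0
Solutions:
 g(c) = 0


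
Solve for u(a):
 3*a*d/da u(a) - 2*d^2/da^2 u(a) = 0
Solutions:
 u(a) = C1 + C2*erfi(sqrt(3)*a/2)


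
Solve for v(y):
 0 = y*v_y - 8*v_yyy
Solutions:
 v(y) = C1 + Integral(C2*airyai(y/2) + C3*airybi(y/2), y)


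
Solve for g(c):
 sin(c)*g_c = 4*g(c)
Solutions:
 g(c) = C1*(cos(c)^2 - 2*cos(c) + 1)/(cos(c)^2 + 2*cos(c) + 1)


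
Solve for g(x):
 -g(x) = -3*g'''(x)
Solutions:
 g(x) = C3*exp(3^(2/3)*x/3) + (C1*sin(3^(1/6)*x/2) + C2*cos(3^(1/6)*x/2))*exp(-3^(2/3)*x/6)


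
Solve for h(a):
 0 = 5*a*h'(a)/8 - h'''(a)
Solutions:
 h(a) = C1 + Integral(C2*airyai(5^(1/3)*a/2) + C3*airybi(5^(1/3)*a/2), a)


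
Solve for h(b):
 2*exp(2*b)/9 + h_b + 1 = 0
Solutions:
 h(b) = C1 - b - exp(2*b)/9


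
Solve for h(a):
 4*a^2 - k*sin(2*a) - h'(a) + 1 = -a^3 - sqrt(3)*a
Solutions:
 h(a) = C1 + a^4/4 + 4*a^3/3 + sqrt(3)*a^2/2 + a + k*cos(2*a)/2


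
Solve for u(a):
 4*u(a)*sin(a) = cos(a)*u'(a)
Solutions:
 u(a) = C1/cos(a)^4


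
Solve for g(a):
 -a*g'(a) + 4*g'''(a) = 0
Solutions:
 g(a) = C1 + Integral(C2*airyai(2^(1/3)*a/2) + C3*airybi(2^(1/3)*a/2), a)


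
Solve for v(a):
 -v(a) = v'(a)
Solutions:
 v(a) = C1*exp(-a)


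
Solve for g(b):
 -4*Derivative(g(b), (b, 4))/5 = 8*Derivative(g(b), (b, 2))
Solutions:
 g(b) = C1 + C2*b + C3*sin(sqrt(10)*b) + C4*cos(sqrt(10)*b)


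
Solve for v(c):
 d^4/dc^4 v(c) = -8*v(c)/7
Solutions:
 v(c) = (C1*sin(2^(1/4)*7^(3/4)*c/7) + C2*cos(2^(1/4)*7^(3/4)*c/7))*exp(-2^(1/4)*7^(3/4)*c/7) + (C3*sin(2^(1/4)*7^(3/4)*c/7) + C4*cos(2^(1/4)*7^(3/4)*c/7))*exp(2^(1/4)*7^(3/4)*c/7)


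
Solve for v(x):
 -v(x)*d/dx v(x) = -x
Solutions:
 v(x) = -sqrt(C1 + x^2)
 v(x) = sqrt(C1 + x^2)


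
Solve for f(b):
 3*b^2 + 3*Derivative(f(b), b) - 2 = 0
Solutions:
 f(b) = C1 - b^3/3 + 2*b/3


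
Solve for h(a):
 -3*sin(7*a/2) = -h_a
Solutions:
 h(a) = C1 - 6*cos(7*a/2)/7


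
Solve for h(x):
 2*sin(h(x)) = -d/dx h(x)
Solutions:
 h(x) = -acos((-C1 - exp(4*x))/(C1 - exp(4*x))) + 2*pi
 h(x) = acos((-C1 - exp(4*x))/(C1 - exp(4*x)))


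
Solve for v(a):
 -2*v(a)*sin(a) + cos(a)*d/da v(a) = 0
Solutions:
 v(a) = C1/cos(a)^2


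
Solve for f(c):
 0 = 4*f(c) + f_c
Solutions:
 f(c) = C1*exp(-4*c)


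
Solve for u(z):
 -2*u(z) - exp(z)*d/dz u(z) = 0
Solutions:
 u(z) = C1*exp(2*exp(-z))


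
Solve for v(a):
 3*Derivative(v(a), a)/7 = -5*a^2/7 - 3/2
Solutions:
 v(a) = C1 - 5*a^3/9 - 7*a/2


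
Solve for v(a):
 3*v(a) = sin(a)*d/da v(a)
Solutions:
 v(a) = C1*(cos(a) - 1)^(3/2)/(cos(a) + 1)^(3/2)


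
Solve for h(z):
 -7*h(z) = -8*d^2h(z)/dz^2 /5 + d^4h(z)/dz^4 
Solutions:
 h(z) = (C1*sin(7^(1/4)*z*sin(atan(sqrt(159)/4)/2)) + C2*cos(7^(1/4)*z*sin(atan(sqrt(159)/4)/2)))*exp(-7^(1/4)*z*cos(atan(sqrt(159)/4)/2)) + (C3*sin(7^(1/4)*z*sin(atan(sqrt(159)/4)/2)) + C4*cos(7^(1/4)*z*sin(atan(sqrt(159)/4)/2)))*exp(7^(1/4)*z*cos(atan(sqrt(159)/4)/2))


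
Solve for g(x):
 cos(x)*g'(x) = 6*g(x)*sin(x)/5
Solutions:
 g(x) = C1/cos(x)^(6/5)


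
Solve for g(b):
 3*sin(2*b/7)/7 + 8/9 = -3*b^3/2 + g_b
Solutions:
 g(b) = C1 + 3*b^4/8 + 8*b/9 - 3*cos(2*b/7)/2


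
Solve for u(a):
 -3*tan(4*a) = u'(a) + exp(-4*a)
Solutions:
 u(a) = C1 - 3*log(tan(4*a)^2 + 1)/8 + exp(-4*a)/4


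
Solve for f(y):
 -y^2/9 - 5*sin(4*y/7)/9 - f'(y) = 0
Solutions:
 f(y) = C1 - y^3/27 + 35*cos(4*y/7)/36


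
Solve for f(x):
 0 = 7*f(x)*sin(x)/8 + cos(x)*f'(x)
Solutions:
 f(x) = C1*cos(x)^(7/8)


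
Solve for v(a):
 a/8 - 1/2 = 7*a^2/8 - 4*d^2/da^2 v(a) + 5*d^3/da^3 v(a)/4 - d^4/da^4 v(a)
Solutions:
 v(a) = C1 + C2*a + 7*a^4/384 + 9*a^3/512 + 199*a^2/8192 + (C3*sin(sqrt(231)*a/8) + C4*cos(sqrt(231)*a/8))*exp(5*a/8)


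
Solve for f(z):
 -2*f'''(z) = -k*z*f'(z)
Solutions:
 f(z) = C1 + Integral(C2*airyai(2^(2/3)*k^(1/3)*z/2) + C3*airybi(2^(2/3)*k^(1/3)*z/2), z)


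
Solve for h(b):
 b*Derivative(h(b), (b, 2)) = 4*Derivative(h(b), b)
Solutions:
 h(b) = C1 + C2*b^5


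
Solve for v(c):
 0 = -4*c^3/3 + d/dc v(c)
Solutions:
 v(c) = C1 + c^4/3


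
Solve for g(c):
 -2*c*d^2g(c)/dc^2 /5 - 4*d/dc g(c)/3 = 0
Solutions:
 g(c) = C1 + C2/c^(7/3)


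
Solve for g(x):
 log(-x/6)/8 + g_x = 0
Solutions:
 g(x) = C1 - x*log(-x)/8 + x*(1 + log(6))/8


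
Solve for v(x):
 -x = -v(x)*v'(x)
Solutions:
 v(x) = -sqrt(C1 + x^2)
 v(x) = sqrt(C1 + x^2)


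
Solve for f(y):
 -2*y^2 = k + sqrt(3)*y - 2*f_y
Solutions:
 f(y) = C1 + k*y/2 + y^3/3 + sqrt(3)*y^2/4


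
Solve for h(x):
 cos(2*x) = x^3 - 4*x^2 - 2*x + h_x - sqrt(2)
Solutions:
 h(x) = C1 - x^4/4 + 4*x^3/3 + x^2 + sqrt(2)*x + sin(2*x)/2


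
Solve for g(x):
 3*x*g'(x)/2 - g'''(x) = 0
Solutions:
 g(x) = C1 + Integral(C2*airyai(2^(2/3)*3^(1/3)*x/2) + C3*airybi(2^(2/3)*3^(1/3)*x/2), x)


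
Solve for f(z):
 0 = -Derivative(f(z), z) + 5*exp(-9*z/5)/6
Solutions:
 f(z) = C1 - 25*exp(-9*z/5)/54


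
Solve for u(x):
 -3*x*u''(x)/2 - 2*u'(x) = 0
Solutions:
 u(x) = C1 + C2/x^(1/3)


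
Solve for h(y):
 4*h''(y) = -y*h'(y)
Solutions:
 h(y) = C1 + C2*erf(sqrt(2)*y/4)


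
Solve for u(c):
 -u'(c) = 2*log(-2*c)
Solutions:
 u(c) = C1 - 2*c*log(-c) + 2*c*(1 - log(2))


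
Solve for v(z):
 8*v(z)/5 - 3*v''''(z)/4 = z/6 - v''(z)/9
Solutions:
 v(z) = C1*exp(-sqrt(30)*z*sqrt(5 + sqrt(9745))/45) + C2*exp(sqrt(30)*z*sqrt(5 + sqrt(9745))/45) + C3*sin(sqrt(30)*z*sqrt(-5 + sqrt(9745))/45) + C4*cos(sqrt(30)*z*sqrt(-5 + sqrt(9745))/45) + 5*z/48


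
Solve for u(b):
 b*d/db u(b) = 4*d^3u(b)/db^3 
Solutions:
 u(b) = C1 + Integral(C2*airyai(2^(1/3)*b/2) + C3*airybi(2^(1/3)*b/2), b)


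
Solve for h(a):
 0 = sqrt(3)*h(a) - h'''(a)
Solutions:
 h(a) = C3*exp(3^(1/6)*a) + (C1*sin(3^(2/3)*a/2) + C2*cos(3^(2/3)*a/2))*exp(-3^(1/6)*a/2)


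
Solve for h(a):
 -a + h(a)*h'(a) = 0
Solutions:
 h(a) = -sqrt(C1 + a^2)
 h(a) = sqrt(C1 + a^2)


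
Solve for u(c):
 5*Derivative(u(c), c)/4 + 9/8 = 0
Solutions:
 u(c) = C1 - 9*c/10


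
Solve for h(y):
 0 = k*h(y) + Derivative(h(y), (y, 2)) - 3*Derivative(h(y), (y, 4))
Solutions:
 h(y) = C1*exp(-sqrt(6)*y*sqrt(1 - sqrt(12*k + 1))/6) + C2*exp(sqrt(6)*y*sqrt(1 - sqrt(12*k + 1))/6) + C3*exp(-sqrt(6)*y*sqrt(sqrt(12*k + 1) + 1)/6) + C4*exp(sqrt(6)*y*sqrt(sqrt(12*k + 1) + 1)/6)


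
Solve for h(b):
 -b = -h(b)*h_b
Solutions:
 h(b) = -sqrt(C1 + b^2)
 h(b) = sqrt(C1 + b^2)


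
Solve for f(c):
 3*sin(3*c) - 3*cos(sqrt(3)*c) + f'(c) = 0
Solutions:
 f(c) = C1 + sqrt(3)*sin(sqrt(3)*c) + cos(3*c)


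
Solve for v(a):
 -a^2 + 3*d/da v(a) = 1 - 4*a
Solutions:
 v(a) = C1 + a^3/9 - 2*a^2/3 + a/3


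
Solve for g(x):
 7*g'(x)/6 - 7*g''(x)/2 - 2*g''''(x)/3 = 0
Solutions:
 g(x) = C1 + C2*exp(7^(1/3)*x*(-(1 + 2*sqrt(2))^(1/3) + 7^(1/3)/(1 + 2*sqrt(2))^(1/3))/4)*sin(sqrt(3)*7^(1/3)*x*(7^(1/3)/(1 + 2*sqrt(2))^(1/3) + (1 + 2*sqrt(2))^(1/3))/4) + C3*exp(7^(1/3)*x*(-(1 + 2*sqrt(2))^(1/3) + 7^(1/3)/(1 + 2*sqrt(2))^(1/3))/4)*cos(sqrt(3)*7^(1/3)*x*(7^(1/3)/(1 + 2*sqrt(2))^(1/3) + (1 + 2*sqrt(2))^(1/3))/4) + C4*exp(-7^(1/3)*x*(-(1 + 2*sqrt(2))^(1/3) + 7^(1/3)/(1 + 2*sqrt(2))^(1/3))/2)


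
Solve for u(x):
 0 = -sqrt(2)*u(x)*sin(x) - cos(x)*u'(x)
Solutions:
 u(x) = C1*cos(x)^(sqrt(2))


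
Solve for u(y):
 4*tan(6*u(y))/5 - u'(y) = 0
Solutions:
 u(y) = -asin(C1*exp(24*y/5))/6 + pi/6
 u(y) = asin(C1*exp(24*y/5))/6


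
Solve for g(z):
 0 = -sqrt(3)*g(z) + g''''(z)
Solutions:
 g(z) = C1*exp(-3^(1/8)*z) + C2*exp(3^(1/8)*z) + C3*sin(3^(1/8)*z) + C4*cos(3^(1/8)*z)


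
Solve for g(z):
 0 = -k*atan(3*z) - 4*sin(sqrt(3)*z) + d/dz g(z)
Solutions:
 g(z) = C1 + k*(z*atan(3*z) - log(9*z^2 + 1)/6) - 4*sqrt(3)*cos(sqrt(3)*z)/3


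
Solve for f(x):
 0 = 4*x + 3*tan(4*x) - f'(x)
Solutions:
 f(x) = C1 + 2*x^2 - 3*log(cos(4*x))/4


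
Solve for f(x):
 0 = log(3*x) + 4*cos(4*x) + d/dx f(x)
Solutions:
 f(x) = C1 - x*log(x) - x*log(3) + x - sin(4*x)


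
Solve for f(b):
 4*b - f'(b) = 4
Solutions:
 f(b) = C1 + 2*b^2 - 4*b


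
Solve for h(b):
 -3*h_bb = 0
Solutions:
 h(b) = C1 + C2*b


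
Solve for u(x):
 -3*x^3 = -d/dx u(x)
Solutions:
 u(x) = C1 + 3*x^4/4


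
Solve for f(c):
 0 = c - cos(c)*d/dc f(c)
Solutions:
 f(c) = C1 + Integral(c/cos(c), c)


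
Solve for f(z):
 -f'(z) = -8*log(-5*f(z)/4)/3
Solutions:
 -3*Integral(1/(log(-_y) - 2*log(2) + log(5)), (_y, f(z)))/8 = C1 - z


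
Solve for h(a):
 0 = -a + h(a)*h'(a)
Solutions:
 h(a) = -sqrt(C1 + a^2)
 h(a) = sqrt(C1 + a^2)


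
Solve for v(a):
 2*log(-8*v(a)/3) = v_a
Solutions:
 -Integral(1/(log(-_y) - log(3) + 3*log(2)), (_y, v(a)))/2 = C1 - a


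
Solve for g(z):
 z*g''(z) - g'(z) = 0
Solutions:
 g(z) = C1 + C2*z^2


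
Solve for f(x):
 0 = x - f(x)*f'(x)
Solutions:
 f(x) = -sqrt(C1 + x^2)
 f(x) = sqrt(C1 + x^2)


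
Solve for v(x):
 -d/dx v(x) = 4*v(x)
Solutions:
 v(x) = C1*exp(-4*x)


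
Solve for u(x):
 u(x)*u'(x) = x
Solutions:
 u(x) = -sqrt(C1 + x^2)
 u(x) = sqrt(C1 + x^2)


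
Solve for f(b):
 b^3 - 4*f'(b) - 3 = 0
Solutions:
 f(b) = C1 + b^4/16 - 3*b/4


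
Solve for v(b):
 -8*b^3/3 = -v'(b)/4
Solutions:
 v(b) = C1 + 8*b^4/3


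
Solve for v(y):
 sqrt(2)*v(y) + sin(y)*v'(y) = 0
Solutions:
 v(y) = C1*(cos(y) + 1)^(sqrt(2)/2)/(cos(y) - 1)^(sqrt(2)/2)


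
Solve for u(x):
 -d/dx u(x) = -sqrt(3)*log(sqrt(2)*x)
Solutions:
 u(x) = C1 + sqrt(3)*x*log(x) - sqrt(3)*x + sqrt(3)*x*log(2)/2


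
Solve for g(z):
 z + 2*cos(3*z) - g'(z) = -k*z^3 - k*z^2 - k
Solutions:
 g(z) = C1 + k*z^4/4 + k*z^3/3 + k*z + z^2/2 + 2*sin(3*z)/3


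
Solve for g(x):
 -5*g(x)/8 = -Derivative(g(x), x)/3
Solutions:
 g(x) = C1*exp(15*x/8)


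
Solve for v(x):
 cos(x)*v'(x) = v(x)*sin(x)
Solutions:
 v(x) = C1/cos(x)


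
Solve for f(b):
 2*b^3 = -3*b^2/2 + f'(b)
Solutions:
 f(b) = C1 + b^4/2 + b^3/2


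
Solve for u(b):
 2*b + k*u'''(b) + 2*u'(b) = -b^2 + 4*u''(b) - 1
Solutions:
 u(b) = C1 + C2*exp(b*(-sqrt(2)*sqrt(2 - k) + 2)/k) + C3*exp(b*(sqrt(2)*sqrt(2 - k) + 2)/k) - b^3/6 - 3*b^2/2 + b*k/2 - 13*b/2


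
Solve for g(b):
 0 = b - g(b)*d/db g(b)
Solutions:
 g(b) = -sqrt(C1 + b^2)
 g(b) = sqrt(C1 + b^2)


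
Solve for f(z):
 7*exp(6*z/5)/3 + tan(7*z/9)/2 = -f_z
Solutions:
 f(z) = C1 - 35*exp(6*z/5)/18 + 9*log(cos(7*z/9))/14


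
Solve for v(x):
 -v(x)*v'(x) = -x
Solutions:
 v(x) = -sqrt(C1 + x^2)
 v(x) = sqrt(C1 + x^2)


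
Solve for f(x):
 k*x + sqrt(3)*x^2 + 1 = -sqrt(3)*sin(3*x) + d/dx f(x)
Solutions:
 f(x) = C1 + k*x^2/2 + sqrt(3)*x^3/3 + x - sqrt(3)*cos(3*x)/3


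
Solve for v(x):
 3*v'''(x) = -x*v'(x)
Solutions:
 v(x) = C1 + Integral(C2*airyai(-3^(2/3)*x/3) + C3*airybi(-3^(2/3)*x/3), x)


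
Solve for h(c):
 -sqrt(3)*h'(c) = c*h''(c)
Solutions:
 h(c) = C1 + C2*c^(1 - sqrt(3))


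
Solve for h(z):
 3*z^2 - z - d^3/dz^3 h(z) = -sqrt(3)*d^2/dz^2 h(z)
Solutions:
 h(z) = C1 + C2*z + C3*exp(sqrt(3)*z) - sqrt(3)*z^4/12 + z^3*(-6 + sqrt(3))/18 + z^2*(1 - 2*sqrt(3))/6


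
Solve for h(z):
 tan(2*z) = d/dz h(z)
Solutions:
 h(z) = C1 - log(cos(2*z))/2


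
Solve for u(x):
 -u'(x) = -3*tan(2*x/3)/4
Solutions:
 u(x) = C1 - 9*log(cos(2*x/3))/8


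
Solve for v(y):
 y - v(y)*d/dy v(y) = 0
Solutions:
 v(y) = -sqrt(C1 + y^2)
 v(y) = sqrt(C1 + y^2)


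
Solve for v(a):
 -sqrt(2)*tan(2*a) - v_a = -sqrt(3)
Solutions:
 v(a) = C1 + sqrt(3)*a + sqrt(2)*log(cos(2*a))/2


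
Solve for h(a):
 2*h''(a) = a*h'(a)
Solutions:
 h(a) = C1 + C2*erfi(a/2)


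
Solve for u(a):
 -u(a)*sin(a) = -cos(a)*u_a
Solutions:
 u(a) = C1/cos(a)


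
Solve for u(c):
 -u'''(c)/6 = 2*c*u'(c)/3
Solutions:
 u(c) = C1 + Integral(C2*airyai(-2^(2/3)*c) + C3*airybi(-2^(2/3)*c), c)


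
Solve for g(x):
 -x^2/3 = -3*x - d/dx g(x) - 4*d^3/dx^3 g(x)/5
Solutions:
 g(x) = C1 + C2*sin(sqrt(5)*x/2) + C3*cos(sqrt(5)*x/2) + x^3/9 - 3*x^2/2 - 8*x/15


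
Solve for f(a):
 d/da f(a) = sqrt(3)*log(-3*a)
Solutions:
 f(a) = C1 + sqrt(3)*a*log(-a) + sqrt(3)*a*(-1 + log(3))


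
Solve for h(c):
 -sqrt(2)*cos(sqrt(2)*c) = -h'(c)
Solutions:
 h(c) = C1 + sin(sqrt(2)*c)


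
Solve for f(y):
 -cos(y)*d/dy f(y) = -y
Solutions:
 f(y) = C1 + Integral(y/cos(y), y)


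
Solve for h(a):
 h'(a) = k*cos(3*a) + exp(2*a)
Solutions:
 h(a) = C1 + k*sin(3*a)/3 + exp(2*a)/2


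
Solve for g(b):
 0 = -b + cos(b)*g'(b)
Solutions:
 g(b) = C1 + Integral(b/cos(b), b)


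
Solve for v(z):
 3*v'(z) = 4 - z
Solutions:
 v(z) = C1 - z^2/6 + 4*z/3


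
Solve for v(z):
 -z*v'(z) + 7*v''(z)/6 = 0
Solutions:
 v(z) = C1 + C2*erfi(sqrt(21)*z/7)


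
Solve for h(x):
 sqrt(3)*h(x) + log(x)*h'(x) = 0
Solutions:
 h(x) = C1*exp(-sqrt(3)*li(x))


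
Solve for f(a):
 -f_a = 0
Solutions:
 f(a) = C1


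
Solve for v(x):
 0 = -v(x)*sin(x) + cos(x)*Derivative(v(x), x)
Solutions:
 v(x) = C1/cos(x)


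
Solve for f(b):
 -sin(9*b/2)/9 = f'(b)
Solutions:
 f(b) = C1 + 2*cos(9*b/2)/81


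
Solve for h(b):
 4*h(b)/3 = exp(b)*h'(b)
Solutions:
 h(b) = C1*exp(-4*exp(-b)/3)


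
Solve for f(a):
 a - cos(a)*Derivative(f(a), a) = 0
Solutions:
 f(a) = C1 + Integral(a/cos(a), a)


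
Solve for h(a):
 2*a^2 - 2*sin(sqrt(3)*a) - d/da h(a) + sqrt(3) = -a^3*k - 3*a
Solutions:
 h(a) = C1 + a^4*k/4 + 2*a^3/3 + 3*a^2/2 + sqrt(3)*a + 2*sqrt(3)*cos(sqrt(3)*a)/3


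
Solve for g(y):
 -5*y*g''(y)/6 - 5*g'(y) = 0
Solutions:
 g(y) = C1 + C2/y^5


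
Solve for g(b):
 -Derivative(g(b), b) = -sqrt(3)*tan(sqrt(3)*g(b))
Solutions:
 g(b) = sqrt(3)*(pi - asin(C1*exp(3*b)))/3
 g(b) = sqrt(3)*asin(C1*exp(3*b))/3


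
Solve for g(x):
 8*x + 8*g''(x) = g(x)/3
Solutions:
 g(x) = C1*exp(-sqrt(6)*x/12) + C2*exp(sqrt(6)*x/12) + 24*x


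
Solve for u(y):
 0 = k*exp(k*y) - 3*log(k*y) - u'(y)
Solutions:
 u(y) = C1 - 3*y*log(k*y) + 3*y + exp(k*y)


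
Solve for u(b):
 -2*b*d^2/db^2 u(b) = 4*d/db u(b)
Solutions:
 u(b) = C1 + C2/b


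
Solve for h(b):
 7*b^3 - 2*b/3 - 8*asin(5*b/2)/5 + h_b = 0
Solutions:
 h(b) = C1 - 7*b^4/4 + b^2/3 + 8*b*asin(5*b/2)/5 + 8*sqrt(4 - 25*b^2)/25


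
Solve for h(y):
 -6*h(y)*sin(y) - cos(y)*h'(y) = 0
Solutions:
 h(y) = C1*cos(y)^6


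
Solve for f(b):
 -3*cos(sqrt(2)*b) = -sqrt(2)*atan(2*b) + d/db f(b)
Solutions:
 f(b) = C1 + sqrt(2)*(b*atan(2*b) - log(4*b^2 + 1)/4) - 3*sqrt(2)*sin(sqrt(2)*b)/2


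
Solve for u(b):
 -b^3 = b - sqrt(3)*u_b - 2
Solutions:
 u(b) = C1 + sqrt(3)*b^4/12 + sqrt(3)*b^2/6 - 2*sqrt(3)*b/3


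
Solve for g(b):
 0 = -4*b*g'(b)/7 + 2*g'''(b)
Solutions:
 g(b) = C1 + Integral(C2*airyai(2^(1/3)*7^(2/3)*b/7) + C3*airybi(2^(1/3)*7^(2/3)*b/7), b)


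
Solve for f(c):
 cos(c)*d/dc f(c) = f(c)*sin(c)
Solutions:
 f(c) = C1/cos(c)


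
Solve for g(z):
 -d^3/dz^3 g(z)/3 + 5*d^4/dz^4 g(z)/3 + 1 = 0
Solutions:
 g(z) = C1 + C2*z + C3*z^2 + C4*exp(z/5) + z^3/2


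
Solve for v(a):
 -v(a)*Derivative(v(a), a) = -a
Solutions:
 v(a) = -sqrt(C1 + a^2)
 v(a) = sqrt(C1 + a^2)


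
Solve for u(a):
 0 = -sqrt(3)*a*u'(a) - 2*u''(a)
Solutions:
 u(a) = C1 + C2*erf(3^(1/4)*a/2)


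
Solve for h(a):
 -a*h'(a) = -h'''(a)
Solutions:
 h(a) = C1 + Integral(C2*airyai(a) + C3*airybi(a), a)


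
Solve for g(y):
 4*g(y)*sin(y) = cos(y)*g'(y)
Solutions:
 g(y) = C1/cos(y)^4


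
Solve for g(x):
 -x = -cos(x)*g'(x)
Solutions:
 g(x) = C1 + Integral(x/cos(x), x)


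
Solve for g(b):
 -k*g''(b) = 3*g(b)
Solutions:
 g(b) = C1*exp(-sqrt(3)*b*sqrt(-1/k)) + C2*exp(sqrt(3)*b*sqrt(-1/k))


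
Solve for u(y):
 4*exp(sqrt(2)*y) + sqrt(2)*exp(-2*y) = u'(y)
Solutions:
 u(y) = C1 + 2*sqrt(2)*exp(sqrt(2)*y) - sqrt(2)*exp(-2*y)/2


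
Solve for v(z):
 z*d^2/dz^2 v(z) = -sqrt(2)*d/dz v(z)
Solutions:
 v(z) = C1 + C2*z^(1 - sqrt(2))


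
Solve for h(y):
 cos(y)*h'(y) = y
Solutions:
 h(y) = C1 + Integral(y/cos(y), y)


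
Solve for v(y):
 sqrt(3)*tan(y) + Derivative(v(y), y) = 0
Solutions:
 v(y) = C1 + sqrt(3)*log(cos(y))


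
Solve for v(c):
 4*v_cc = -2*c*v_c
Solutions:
 v(c) = C1 + C2*erf(c/2)


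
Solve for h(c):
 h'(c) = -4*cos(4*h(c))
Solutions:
 h(c) = -asin((C1 + exp(32*c))/(C1 - exp(32*c)))/4 + pi/4
 h(c) = asin((C1 + exp(32*c))/(C1 - exp(32*c)))/4


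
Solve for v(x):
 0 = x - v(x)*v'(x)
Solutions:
 v(x) = -sqrt(C1 + x^2)
 v(x) = sqrt(C1 + x^2)


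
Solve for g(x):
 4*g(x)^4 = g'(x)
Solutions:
 g(x) = (-1/(C1 + 12*x))^(1/3)
 g(x) = (-1/(C1 + 4*x))^(1/3)*(-3^(2/3) - 3*3^(1/6)*I)/6
 g(x) = (-1/(C1 + 4*x))^(1/3)*(-3^(2/3) + 3*3^(1/6)*I)/6
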